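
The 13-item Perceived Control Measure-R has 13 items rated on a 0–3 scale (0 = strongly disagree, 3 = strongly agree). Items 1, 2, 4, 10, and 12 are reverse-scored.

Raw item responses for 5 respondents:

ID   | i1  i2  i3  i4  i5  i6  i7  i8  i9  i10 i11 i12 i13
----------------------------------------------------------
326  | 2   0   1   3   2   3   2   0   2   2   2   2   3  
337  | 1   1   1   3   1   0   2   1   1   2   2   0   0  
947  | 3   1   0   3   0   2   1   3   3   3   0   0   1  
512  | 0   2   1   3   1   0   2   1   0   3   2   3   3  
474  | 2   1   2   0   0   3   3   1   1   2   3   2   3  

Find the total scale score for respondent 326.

21

Respondent 326 raw: 2, 0, 1, 3, 2, 3, 2, 0, 2, 2, 2, 2, 3.
Reverse-coded (on a 0–3 scale, reversed = 3 − raw):
  item 1: 3 − 2 = 1
  item 2: 3 − 0 = 3
  item 3: 1
  item 4: 3 − 3 = 0
  item 5: 2
  item 6: 3
  item 7: 2
  item 8: 0
  item 9: 2
  item 10: 3 − 2 = 1
  item 11: 2
  item 12: 3 − 2 = 1
  item 13: 3
Sum = 1 + 3 + 1 + 0 + 2 + 3 + 2 + 0 + 2 + 1 + 2 + 1 + 3 = 21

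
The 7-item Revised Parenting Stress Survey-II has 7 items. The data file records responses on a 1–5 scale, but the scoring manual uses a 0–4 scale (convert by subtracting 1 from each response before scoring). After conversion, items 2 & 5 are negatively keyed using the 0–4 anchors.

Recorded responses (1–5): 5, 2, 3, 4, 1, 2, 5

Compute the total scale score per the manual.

Convert to 0–4: 4, 1, 2, 3, 0, 1, 4
Reverse-coded (reverse-coded value = 4 − response):
  item 2: 4 − 1 = 3
  item 5: 4 − 0 = 4
Scored: 4, 3, 2, 3, 4, 1, 4
Total = 21

21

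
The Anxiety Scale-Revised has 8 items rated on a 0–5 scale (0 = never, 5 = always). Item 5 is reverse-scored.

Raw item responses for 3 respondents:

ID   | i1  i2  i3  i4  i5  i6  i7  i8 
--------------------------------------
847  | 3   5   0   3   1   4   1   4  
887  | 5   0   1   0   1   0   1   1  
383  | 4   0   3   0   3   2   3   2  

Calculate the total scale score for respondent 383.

Respondent 383 raw: 4, 0, 3, 0, 3, 2, 3, 2.
Reverse-coded (on a 0–5 scale, reversed = 5 − raw):
  item 1: 4
  item 2: 0
  item 3: 3
  item 4: 0
  item 5: 5 − 3 = 2
  item 6: 2
  item 7: 3
  item 8: 2
Sum = 4 + 0 + 3 + 0 + 2 + 2 + 3 + 2 = 16

16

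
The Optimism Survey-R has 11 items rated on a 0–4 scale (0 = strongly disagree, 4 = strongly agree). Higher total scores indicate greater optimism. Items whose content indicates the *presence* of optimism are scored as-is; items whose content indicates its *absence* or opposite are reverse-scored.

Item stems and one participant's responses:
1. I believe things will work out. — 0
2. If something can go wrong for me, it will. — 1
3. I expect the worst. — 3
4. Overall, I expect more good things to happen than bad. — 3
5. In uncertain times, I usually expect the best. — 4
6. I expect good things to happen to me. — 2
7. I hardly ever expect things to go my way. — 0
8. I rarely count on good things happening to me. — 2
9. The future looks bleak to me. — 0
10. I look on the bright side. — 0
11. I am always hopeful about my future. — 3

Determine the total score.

Items 2, 3, 7, 8, 9 describe the absence/opposite of optimism → reverse-score.
on a 0–4 scale, reversed = 4 − raw.
  item 1: 0
  item 2: 4 − 1 = 3
  item 3: 4 − 3 = 1
  item 4: 3
  item 5: 4
  item 6: 2
  item 7: 4 − 0 = 4
  item 8: 4 − 2 = 2
  item 9: 4 − 0 = 4
  item 10: 0
  item 11: 3
Total = 0 + 3 + 1 + 3 + 4 + 2 + 4 + 2 + 4 + 0 + 3 = 26

26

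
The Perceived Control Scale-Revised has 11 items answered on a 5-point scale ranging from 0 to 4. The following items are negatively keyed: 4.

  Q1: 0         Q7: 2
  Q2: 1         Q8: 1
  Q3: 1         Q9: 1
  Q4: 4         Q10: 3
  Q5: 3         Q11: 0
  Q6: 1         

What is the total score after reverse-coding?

13

Raw sum = 17. Negatively keyed items: 4; their raw sum = 4.
Each reversal replaces raw with 4 − raw, changing the total by 4 − 2·raw per item.
Total = 17 + 1·4 − 2·4 = 17 + 4 − 8 = 13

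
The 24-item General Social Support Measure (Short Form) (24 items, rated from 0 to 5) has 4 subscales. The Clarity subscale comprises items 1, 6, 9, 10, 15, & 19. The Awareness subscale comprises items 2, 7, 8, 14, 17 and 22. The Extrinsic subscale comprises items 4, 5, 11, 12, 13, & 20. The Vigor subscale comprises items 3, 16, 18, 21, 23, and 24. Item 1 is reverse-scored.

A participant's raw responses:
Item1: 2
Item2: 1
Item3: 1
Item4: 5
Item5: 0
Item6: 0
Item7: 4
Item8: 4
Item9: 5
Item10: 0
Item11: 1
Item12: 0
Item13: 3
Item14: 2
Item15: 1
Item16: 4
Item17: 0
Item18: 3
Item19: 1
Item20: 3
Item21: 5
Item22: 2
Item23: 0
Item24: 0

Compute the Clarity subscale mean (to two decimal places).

1.67

Clarity items: 1, 6, 9, 10, 15, 19.
Of these, item 1 is reverse-scored; reversed = (0+5) − raw = 5 − raw.
  item 1: 5 − 2 = 3
  item 6: 0
  item 9: 5
  item 10: 0
  item 15: 1
  item 19: 1
Sum = 3 + 0 + 5 + 0 + 1 + 1 = 10
Mean = 10 / 6 = 1.67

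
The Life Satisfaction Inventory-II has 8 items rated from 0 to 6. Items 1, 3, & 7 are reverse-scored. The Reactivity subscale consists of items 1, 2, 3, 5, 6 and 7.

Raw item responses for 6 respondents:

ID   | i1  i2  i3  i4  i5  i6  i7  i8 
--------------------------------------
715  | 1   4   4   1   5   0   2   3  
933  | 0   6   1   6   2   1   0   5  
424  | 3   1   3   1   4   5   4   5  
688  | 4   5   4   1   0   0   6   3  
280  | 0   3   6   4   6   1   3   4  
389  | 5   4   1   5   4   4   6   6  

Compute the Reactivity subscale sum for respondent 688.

9

Respondent 688 raw: 4, 5, 4, 1, 0, 0, 6, 3.
Reactivity items: 1, 2, 3, 5, 6, 7.
Reverse-coded (reverse-coded value = 6 − response):
  item 1: 6 − 4 = 2
  item 2: 5
  item 3: 6 − 4 = 2
  item 5: 0
  item 6: 0
  item 7: 6 − 6 = 0
Sum = 2 + 5 + 2 + 0 + 0 + 0 = 9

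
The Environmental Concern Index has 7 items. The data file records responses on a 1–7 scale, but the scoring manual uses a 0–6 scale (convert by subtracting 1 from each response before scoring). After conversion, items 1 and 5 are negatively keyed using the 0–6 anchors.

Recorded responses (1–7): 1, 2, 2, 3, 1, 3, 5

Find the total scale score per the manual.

Convert to 0–6: 0, 1, 1, 2, 0, 2, 4
Reverse-coded (reverse-coded value = 6 − response):
  item 1: 6 − 0 = 6
  item 5: 6 − 0 = 6
Scored: 6, 1, 1, 2, 6, 2, 4
Total = 22

22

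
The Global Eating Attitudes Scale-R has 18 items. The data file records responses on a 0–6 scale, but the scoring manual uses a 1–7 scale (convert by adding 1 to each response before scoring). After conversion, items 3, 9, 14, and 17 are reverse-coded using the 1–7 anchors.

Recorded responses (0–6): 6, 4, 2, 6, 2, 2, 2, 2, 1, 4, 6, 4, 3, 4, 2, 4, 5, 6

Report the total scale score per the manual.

83

Convert to 1–7: 7, 5, 3, 7, 3, 3, 3, 3, 2, 5, 7, 5, 4, 5, 3, 5, 6, 7
Reverse-coded (reversed = (1+7) − raw = 8 − raw):
  item 3: 8 − 3 = 5
  item 9: 8 − 2 = 6
  item 14: 8 − 5 = 3
  item 17: 8 − 6 = 2
Scored: 7, 5, 5, 7, 3, 3, 3, 3, 6, 5, 7, 5, 4, 3, 3, 5, 2, 7
Total = 83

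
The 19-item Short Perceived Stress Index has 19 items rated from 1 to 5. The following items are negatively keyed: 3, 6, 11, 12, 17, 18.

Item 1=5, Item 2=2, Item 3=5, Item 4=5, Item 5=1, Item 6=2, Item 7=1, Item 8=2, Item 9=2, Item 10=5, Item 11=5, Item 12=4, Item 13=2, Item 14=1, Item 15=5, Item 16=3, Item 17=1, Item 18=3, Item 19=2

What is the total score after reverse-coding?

Raw sum = 56. Negatively keyed items: 3, 6, 11, 12, 17, 18; their raw sum = 20.
Each reversal replaces raw with 6 − raw, changing the total by 6 − 2·raw per item.
Total = 56 + 6·6 − 2·20 = 56 + 36 − 40 = 52

52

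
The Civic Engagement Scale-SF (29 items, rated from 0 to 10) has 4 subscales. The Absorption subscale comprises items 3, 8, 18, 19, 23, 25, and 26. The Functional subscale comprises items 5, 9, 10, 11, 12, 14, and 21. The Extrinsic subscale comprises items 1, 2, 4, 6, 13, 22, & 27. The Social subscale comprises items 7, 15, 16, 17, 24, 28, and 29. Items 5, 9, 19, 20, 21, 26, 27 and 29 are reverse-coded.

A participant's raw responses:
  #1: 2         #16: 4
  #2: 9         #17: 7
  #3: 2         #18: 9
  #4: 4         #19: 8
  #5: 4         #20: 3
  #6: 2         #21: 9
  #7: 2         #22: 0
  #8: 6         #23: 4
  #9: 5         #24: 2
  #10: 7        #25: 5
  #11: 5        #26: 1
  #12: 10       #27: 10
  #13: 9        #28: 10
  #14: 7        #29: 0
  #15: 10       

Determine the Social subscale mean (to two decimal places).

6.43

Social items: 7, 15, 16, 17, 24, 28, 29.
Of these, item 29 is reverse-coded; on a 0–10 scale, reversed = 10 − raw.
  item 7: 2
  item 15: 10
  item 16: 4
  item 17: 7
  item 24: 2
  item 28: 10
  item 29: 10 − 0 = 10
Sum = 2 + 10 + 4 + 7 + 2 + 10 + 10 = 45
Mean = 45 / 7 = 6.43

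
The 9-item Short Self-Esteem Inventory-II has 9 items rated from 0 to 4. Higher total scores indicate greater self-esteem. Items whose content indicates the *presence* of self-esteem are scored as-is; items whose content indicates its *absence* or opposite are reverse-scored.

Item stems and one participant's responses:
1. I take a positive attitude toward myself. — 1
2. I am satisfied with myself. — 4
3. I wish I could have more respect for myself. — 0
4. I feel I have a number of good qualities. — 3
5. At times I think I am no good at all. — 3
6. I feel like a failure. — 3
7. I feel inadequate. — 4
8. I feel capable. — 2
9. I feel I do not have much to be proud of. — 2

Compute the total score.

Items 3, 5, 6, 7, 9 describe the absence/opposite of self-esteem → reverse-score.
reversed = (0+4) − raw = 4 − raw.
  item 1: 1
  item 2: 4
  item 3: 4 − 0 = 4
  item 4: 3
  item 5: 4 − 3 = 1
  item 6: 4 − 3 = 1
  item 7: 4 − 4 = 0
  item 8: 2
  item 9: 4 − 2 = 2
Total = 1 + 4 + 4 + 3 + 1 + 1 + 0 + 2 + 2 = 18

18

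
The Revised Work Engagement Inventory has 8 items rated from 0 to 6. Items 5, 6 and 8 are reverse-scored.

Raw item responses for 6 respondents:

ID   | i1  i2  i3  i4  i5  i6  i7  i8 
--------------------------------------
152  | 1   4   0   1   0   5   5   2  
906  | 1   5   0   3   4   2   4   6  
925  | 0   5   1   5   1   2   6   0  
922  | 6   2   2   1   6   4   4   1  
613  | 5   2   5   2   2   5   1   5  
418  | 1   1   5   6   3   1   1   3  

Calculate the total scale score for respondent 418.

25

Respondent 418 raw: 1, 1, 5, 6, 3, 1, 1, 3.
Reverse-coded (on a 0–6 scale, reversed = 6 − raw):
  item 1: 1
  item 2: 1
  item 3: 5
  item 4: 6
  item 5: 6 − 3 = 3
  item 6: 6 − 1 = 5
  item 7: 1
  item 8: 6 − 3 = 3
Sum = 1 + 1 + 5 + 6 + 3 + 5 + 1 + 3 = 25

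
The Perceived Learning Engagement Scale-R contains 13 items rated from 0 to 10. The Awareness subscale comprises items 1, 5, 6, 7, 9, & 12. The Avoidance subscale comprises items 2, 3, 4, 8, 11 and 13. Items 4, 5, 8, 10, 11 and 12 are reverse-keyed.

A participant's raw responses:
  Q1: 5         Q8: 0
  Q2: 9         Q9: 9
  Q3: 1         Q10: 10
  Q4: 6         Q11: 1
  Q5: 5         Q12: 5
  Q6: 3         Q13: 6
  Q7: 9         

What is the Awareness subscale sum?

Awareness items: 1, 5, 6, 7, 9, 12.
Of these, items 5 & 12 are reverse-keyed; reversed = (0+10) − raw = 10 − raw.
  item 1: 5
  item 5: 10 − 5 = 5
  item 6: 3
  item 7: 9
  item 9: 9
  item 12: 10 − 5 = 5
Sum = 5 + 5 + 3 + 9 + 9 + 5 = 36

36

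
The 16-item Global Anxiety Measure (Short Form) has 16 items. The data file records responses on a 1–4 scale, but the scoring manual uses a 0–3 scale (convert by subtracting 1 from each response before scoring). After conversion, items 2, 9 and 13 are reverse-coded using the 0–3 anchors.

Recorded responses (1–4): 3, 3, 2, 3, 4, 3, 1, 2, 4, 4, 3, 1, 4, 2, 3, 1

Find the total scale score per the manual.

Convert to 0–3: 2, 2, 1, 2, 3, 2, 0, 1, 3, 3, 2, 0, 3, 1, 2, 0
Reverse-coded (reversed = (0+3) − raw = 3 − raw):
  item 2: 3 − 2 = 1
  item 9: 3 − 3 = 0
  item 13: 3 − 3 = 0
Scored: 2, 1, 1, 2, 3, 2, 0, 1, 0, 3, 2, 0, 0, 1, 2, 0
Total = 20

20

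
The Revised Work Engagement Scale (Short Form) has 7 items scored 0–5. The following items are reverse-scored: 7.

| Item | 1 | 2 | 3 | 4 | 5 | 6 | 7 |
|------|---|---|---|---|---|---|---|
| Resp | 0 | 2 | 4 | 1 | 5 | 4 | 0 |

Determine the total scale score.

21

Reverse-scored items use 5 − raw:
  item 7: 5 − 0 = 5
Scored responses: 0, 2, 4, 1, 5, 4, 5
Total = 0 + 2 + 4 + 1 + 5 + 4 + 5 = 21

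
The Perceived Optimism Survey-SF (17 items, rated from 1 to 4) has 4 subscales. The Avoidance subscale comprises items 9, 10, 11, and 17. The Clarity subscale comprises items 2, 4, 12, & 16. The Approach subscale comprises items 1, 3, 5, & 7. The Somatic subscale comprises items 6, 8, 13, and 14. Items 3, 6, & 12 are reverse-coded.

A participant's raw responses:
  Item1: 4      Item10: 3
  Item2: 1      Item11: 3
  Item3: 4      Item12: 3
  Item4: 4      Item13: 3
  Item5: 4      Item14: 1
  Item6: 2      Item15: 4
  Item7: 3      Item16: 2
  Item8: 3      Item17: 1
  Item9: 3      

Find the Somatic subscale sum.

Somatic items: 6, 8, 13, 14.
Of these, item 6 is reverse-coded; reverse-coded value = 5 − response.
  item 6: 5 − 2 = 3
  item 8: 3
  item 13: 3
  item 14: 1
Sum = 3 + 3 + 3 + 1 = 10

10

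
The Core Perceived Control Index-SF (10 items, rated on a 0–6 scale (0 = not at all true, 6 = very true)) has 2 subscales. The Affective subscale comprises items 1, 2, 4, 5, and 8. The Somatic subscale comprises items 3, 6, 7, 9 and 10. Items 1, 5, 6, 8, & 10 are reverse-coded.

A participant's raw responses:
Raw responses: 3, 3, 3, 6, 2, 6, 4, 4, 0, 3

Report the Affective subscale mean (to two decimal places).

3.60

Affective items: 1, 2, 4, 5, 8.
Of these, items 1, 5 and 8 are reverse-coded; reversed = (0+6) − raw = 6 − raw.
  item 1: 6 − 3 = 3
  item 2: 3
  item 4: 6
  item 5: 6 − 2 = 4
  item 8: 6 − 4 = 2
Sum = 3 + 3 + 6 + 4 + 2 = 18
Mean = 18 / 5 = 3.60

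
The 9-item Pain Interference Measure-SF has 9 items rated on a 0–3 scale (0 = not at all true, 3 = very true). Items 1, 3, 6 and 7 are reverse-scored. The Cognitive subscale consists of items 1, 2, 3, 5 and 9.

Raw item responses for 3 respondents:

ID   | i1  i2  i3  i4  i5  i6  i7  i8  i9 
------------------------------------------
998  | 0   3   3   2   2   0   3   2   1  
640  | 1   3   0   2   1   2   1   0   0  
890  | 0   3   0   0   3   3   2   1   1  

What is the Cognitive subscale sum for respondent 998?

9

Respondent 998 raw: 0, 3, 3, 2, 2, 0, 3, 2, 1.
Cognitive items: 1, 2, 3, 5, 9.
Reverse-coded (reversed = (0+3) − raw = 3 − raw):
  item 1: 3 − 0 = 3
  item 2: 3
  item 3: 3 − 3 = 0
  item 5: 2
  item 9: 1
Sum = 3 + 3 + 0 + 2 + 1 = 9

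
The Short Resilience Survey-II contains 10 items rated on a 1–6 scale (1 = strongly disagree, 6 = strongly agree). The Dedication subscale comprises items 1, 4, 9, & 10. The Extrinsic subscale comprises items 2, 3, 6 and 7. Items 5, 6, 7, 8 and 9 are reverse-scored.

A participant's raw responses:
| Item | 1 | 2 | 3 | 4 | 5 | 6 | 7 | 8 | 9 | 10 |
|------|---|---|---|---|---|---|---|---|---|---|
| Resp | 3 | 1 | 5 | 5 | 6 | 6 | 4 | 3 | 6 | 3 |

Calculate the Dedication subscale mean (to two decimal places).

3.00

Dedication items: 1, 4, 9, 10.
Of these, item 9 is reverse-scored; reverse-coded value = 7 − response.
  item 1: 3
  item 4: 5
  item 9: 7 − 6 = 1
  item 10: 3
Sum = 3 + 5 + 1 + 3 = 12
Mean = 12 / 4 = 3.00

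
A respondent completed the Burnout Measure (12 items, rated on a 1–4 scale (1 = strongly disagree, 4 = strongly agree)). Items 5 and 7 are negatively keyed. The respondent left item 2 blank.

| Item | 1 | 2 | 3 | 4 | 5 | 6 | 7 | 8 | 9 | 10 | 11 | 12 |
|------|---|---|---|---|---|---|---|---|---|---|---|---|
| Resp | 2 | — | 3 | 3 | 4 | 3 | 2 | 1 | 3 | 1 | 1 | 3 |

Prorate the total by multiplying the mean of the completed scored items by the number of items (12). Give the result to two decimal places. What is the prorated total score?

26.18

Reverse-coded (reversed = (1+4) − raw = 5 − raw):
  item 5: 5 − 4 = 1
  item 7: 5 − 2 = 3
Completed scored items (11 of 12): 2, 3, 3, 1, 3, 3, 1, 3, 1, 1, 3; sum = 24.
Person mean = 24 / 11 ≈ 2.1818
Prorated total = (24 / 11) × 12 = 26.18 (to 2 dp)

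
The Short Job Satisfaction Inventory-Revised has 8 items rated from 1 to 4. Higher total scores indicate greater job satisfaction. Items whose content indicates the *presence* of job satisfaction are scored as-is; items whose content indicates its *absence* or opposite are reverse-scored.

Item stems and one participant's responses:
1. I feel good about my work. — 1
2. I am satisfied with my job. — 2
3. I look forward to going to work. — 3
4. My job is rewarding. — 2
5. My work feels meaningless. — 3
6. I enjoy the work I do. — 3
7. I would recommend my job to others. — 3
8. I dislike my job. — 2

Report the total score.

Items 5, 8 describe the absence/opposite of job satisfaction → reverse-score.
reverse-coded value = 5 − response.
  item 1: 1
  item 2: 2
  item 3: 3
  item 4: 2
  item 5: 5 − 3 = 2
  item 6: 3
  item 7: 3
  item 8: 5 − 2 = 3
Total = 1 + 2 + 3 + 2 + 2 + 3 + 3 + 3 = 19

19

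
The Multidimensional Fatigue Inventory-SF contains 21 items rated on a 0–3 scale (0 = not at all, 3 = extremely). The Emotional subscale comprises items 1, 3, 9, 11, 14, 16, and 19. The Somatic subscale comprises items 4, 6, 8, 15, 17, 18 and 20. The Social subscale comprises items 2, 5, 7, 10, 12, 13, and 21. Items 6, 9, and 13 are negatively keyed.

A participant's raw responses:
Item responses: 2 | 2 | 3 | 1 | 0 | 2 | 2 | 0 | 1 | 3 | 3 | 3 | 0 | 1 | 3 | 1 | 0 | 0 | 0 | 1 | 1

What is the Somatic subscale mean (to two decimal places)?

Somatic items: 4, 6, 8, 15, 17, 18, 20.
Of these, item 6 is negatively keyed; on a 0–3 scale, reversed = 3 − raw.
  item 4: 1
  item 6: 3 − 2 = 1
  item 8: 0
  item 15: 3
  item 17: 0
  item 18: 0
  item 20: 1
Sum = 1 + 1 + 0 + 3 + 0 + 0 + 1 = 6
Mean = 6 / 7 = 0.86

0.86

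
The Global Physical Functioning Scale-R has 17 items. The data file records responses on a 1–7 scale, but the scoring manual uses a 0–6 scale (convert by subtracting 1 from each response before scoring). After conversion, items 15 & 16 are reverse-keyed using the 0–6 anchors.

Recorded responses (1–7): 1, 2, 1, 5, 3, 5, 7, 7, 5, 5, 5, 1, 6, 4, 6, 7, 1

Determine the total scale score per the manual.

Convert to 0–6: 0, 1, 0, 4, 2, 4, 6, 6, 4, 4, 4, 0, 5, 3, 5, 6, 0
Reverse-coded (on a 0–6 scale, reversed = 6 − raw):
  item 15: 6 − 5 = 1
  item 16: 6 − 6 = 0
Scored: 0, 1, 0, 4, 2, 4, 6, 6, 4, 4, 4, 0, 5, 3, 1, 0, 0
Total = 44

44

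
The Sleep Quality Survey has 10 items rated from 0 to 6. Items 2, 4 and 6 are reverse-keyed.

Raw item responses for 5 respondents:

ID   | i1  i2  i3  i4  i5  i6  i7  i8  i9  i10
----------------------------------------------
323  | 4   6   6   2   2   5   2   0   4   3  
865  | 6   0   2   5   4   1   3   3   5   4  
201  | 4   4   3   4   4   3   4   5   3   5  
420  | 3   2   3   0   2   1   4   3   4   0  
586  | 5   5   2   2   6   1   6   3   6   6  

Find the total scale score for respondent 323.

26

Respondent 323 raw: 4, 6, 6, 2, 2, 5, 2, 0, 4, 3.
Reverse-coded (reverse-coded value = 6 − response):
  item 1: 4
  item 2: 6 − 6 = 0
  item 3: 6
  item 4: 6 − 2 = 4
  item 5: 2
  item 6: 6 − 5 = 1
  item 7: 2
  item 8: 0
  item 9: 4
  item 10: 3
Sum = 4 + 0 + 6 + 4 + 2 + 1 + 2 + 0 + 4 + 3 = 26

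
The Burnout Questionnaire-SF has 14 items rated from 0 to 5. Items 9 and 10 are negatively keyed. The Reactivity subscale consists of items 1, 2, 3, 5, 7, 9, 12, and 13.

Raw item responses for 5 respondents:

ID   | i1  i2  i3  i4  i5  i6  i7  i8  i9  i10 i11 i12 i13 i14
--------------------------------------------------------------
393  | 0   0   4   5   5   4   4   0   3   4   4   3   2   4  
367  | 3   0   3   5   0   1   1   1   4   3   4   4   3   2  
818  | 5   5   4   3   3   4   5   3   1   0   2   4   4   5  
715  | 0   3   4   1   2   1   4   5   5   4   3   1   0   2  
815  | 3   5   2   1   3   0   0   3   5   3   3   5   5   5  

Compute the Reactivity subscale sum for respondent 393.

20

Respondent 393 raw: 0, 0, 4, 5, 5, 4, 4, 0, 3, 4, 4, 3, 2, 4.
Reactivity items: 1, 2, 3, 5, 7, 9, 12, 13.
Reverse-coded (reverse-coded value = 5 − response):
  item 1: 0
  item 2: 0
  item 3: 4
  item 5: 5
  item 7: 4
  item 9: 5 − 3 = 2
  item 12: 3
  item 13: 2
Sum = 0 + 0 + 4 + 5 + 4 + 2 + 3 + 2 = 20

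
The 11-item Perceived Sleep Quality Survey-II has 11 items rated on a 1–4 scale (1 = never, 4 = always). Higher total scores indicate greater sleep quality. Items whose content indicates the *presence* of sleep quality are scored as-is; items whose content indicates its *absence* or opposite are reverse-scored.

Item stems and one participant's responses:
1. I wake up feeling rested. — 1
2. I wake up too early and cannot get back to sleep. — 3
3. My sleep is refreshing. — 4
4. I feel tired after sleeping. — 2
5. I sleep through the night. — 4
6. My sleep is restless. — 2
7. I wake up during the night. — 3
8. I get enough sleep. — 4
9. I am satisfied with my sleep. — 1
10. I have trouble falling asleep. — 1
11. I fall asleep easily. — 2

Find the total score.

Items 2, 4, 6, 7, 10 describe the absence/opposite of sleep quality → reverse-score.
on a 1–4 scale, reversed = 5 − raw.
  item 1: 1
  item 2: 5 − 3 = 2
  item 3: 4
  item 4: 5 − 2 = 3
  item 5: 4
  item 6: 5 − 2 = 3
  item 7: 5 − 3 = 2
  item 8: 4
  item 9: 1
  item 10: 5 − 1 = 4
  item 11: 2
Total = 1 + 2 + 4 + 3 + 4 + 3 + 2 + 4 + 1 + 4 + 2 = 30

30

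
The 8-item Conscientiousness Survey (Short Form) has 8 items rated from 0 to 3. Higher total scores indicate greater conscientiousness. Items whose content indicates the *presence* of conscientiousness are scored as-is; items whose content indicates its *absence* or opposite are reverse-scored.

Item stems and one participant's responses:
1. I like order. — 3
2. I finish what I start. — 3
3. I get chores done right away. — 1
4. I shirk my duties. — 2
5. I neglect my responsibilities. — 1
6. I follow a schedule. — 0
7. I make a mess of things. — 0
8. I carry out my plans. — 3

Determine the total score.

Items 4, 5, 7 describe the absence/opposite of conscientiousness → reverse-score.
reverse-coded value = 3 − response.
  item 1: 3
  item 2: 3
  item 3: 1
  item 4: 3 − 2 = 1
  item 5: 3 − 1 = 2
  item 6: 0
  item 7: 3 − 0 = 3
  item 8: 3
Total = 3 + 3 + 1 + 1 + 2 + 0 + 3 + 3 = 16

16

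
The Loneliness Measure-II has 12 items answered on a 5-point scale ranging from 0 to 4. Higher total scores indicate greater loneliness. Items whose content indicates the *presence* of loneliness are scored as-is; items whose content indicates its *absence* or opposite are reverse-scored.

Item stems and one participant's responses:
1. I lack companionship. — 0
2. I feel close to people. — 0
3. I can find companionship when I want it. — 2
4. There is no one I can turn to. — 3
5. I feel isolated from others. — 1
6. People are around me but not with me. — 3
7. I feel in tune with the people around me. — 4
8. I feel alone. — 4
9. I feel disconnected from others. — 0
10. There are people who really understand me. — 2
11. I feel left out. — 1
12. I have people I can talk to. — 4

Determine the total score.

Items 2, 3, 7, 10, 12 describe the absence/opposite of loneliness → reverse-score.
reversed = (0+4) − raw = 4 − raw.
  item 1: 0
  item 2: 4 − 0 = 4
  item 3: 4 − 2 = 2
  item 4: 3
  item 5: 1
  item 6: 3
  item 7: 4 − 4 = 0
  item 8: 4
  item 9: 0
  item 10: 4 − 2 = 2
  item 11: 1
  item 12: 4 − 4 = 0
Total = 0 + 4 + 2 + 3 + 1 + 3 + 0 + 4 + 0 + 2 + 1 + 0 = 20

20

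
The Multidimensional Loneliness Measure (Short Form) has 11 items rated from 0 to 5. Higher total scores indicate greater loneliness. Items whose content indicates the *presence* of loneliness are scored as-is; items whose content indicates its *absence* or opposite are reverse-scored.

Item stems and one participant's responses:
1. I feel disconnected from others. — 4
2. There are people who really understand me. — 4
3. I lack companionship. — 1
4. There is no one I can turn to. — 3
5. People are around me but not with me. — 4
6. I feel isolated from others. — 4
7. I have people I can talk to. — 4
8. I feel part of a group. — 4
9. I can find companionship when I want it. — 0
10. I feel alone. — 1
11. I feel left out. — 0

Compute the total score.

Items 2, 7, 8, 9 describe the absence/opposite of loneliness → reverse-score.
reversed = (0+5) − raw = 5 − raw.
  item 1: 4
  item 2: 5 − 4 = 1
  item 3: 1
  item 4: 3
  item 5: 4
  item 6: 4
  item 7: 5 − 4 = 1
  item 8: 5 − 4 = 1
  item 9: 5 − 0 = 5
  item 10: 1
  item 11: 0
Total = 4 + 1 + 1 + 3 + 4 + 4 + 1 + 1 + 5 + 1 + 0 = 25

25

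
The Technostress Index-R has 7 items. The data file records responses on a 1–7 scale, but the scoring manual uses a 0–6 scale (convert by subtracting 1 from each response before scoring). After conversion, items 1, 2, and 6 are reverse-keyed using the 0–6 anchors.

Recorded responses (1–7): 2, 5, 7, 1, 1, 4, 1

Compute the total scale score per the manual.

16

Convert to 0–6: 1, 4, 6, 0, 0, 3, 0
Reverse-coded (reversed = (0+6) − raw = 6 − raw):
  item 1: 6 − 1 = 5
  item 2: 6 − 4 = 2
  item 6: 6 − 3 = 3
Scored: 5, 2, 6, 0, 0, 3, 0
Total = 16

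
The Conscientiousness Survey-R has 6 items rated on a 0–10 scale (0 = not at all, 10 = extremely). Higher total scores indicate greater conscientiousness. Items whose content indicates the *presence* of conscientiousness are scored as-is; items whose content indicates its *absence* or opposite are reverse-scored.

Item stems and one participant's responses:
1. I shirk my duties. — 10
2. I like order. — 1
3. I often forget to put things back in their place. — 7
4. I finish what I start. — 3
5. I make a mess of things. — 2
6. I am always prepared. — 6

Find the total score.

21

Items 1, 3, 5 describe the absence/opposite of conscientiousness → reverse-score.
reversed = (0+10) − raw = 10 − raw.
  item 1: 10 − 10 = 0
  item 2: 1
  item 3: 10 − 7 = 3
  item 4: 3
  item 5: 10 − 2 = 8
  item 6: 6
Total = 0 + 1 + 3 + 3 + 8 + 6 = 21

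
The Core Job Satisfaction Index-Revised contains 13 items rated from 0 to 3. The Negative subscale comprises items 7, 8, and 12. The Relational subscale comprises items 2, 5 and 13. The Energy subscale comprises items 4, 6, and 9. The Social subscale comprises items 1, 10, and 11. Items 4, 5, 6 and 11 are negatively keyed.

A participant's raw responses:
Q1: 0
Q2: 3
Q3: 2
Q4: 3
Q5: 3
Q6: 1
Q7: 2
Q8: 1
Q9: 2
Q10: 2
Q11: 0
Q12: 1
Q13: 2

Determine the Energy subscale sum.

4

Energy items: 4, 6, 9.
Of these, items 4 and 6 are negatively keyed; reverse-coded value = 3 − response.
  item 4: 3 − 3 = 0
  item 6: 3 − 1 = 2
  item 9: 2
Sum = 0 + 2 + 2 = 4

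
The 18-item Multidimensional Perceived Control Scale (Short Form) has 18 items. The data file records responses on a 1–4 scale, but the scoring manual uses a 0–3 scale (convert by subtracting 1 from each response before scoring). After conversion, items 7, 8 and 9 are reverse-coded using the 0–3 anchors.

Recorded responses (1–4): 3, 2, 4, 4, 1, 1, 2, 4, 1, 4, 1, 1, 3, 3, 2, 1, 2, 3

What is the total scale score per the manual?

Convert to 0–3: 2, 1, 3, 3, 0, 0, 1, 3, 0, 3, 0, 0, 2, 2, 1, 0, 1, 2
Reverse-coded (reverse-coded value = 3 − response):
  item 7: 3 − 1 = 2
  item 8: 3 − 3 = 0
  item 9: 3 − 0 = 3
Scored: 2, 1, 3, 3, 0, 0, 2, 0, 3, 3, 0, 0, 2, 2, 1, 0, 1, 2
Total = 25

25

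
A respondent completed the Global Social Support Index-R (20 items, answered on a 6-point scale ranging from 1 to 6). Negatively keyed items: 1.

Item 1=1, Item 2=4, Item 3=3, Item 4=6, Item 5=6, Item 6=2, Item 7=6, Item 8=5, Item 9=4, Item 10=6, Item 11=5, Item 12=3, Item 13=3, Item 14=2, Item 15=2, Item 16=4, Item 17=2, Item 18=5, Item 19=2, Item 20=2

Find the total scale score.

78

Reversing item 1 with 7 − raw:
Total = (7−1) + 4 + 3 + 6 + 6 + 2 + 6 + 5 + 4 + 6 + 5 + 3 + 3 + 2 + 2 + 4 + 2 + 5 + 2 + 2
      = 6 + 4 + 3 + 6 + 6 + 2 + 6 + 5 + 4 + 6 + 5 + 3 + 3 + 2 + 2 + 4 + 2 + 5 + 2 + 2 = 78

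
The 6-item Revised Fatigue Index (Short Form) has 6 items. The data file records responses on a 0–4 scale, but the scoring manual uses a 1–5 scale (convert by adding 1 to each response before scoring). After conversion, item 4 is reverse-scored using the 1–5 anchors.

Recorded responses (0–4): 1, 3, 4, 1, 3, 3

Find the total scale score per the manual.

23

Convert to 1–5: 2, 4, 5, 2, 4, 4
Reverse-coded (reverse-coded value = 6 − response):
  item 4: 6 − 2 = 4
Scored: 2, 4, 5, 4, 4, 4
Total = 23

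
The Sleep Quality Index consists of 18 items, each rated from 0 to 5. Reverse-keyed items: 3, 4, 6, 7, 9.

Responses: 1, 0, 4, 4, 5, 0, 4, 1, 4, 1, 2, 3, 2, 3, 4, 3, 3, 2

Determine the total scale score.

Raw sum = 46. Reverse-keyed items: 3, 4, 6, 7, 9; their raw sum = 16.
Each reversal replaces raw with 5 − raw, changing the total by 5 − 2·raw per item.
Total = 46 + 5·5 − 2·16 = 46 + 25 − 32 = 39

39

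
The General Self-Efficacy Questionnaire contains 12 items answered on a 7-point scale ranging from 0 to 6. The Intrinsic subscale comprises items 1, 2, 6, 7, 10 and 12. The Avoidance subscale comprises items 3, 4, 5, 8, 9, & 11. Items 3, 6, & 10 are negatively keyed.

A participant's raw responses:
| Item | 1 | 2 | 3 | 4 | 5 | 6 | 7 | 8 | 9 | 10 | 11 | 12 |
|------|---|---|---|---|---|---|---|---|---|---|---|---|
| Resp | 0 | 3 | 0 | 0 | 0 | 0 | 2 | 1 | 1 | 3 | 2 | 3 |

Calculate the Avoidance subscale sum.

10

Avoidance items: 3, 4, 5, 8, 9, 11.
Of these, item 3 is negatively keyed; reversed = (0+6) − raw = 6 − raw.
  item 3: 6 − 0 = 6
  item 4: 0
  item 5: 0
  item 8: 1
  item 9: 1
  item 11: 2
Sum = 6 + 0 + 0 + 1 + 1 + 2 = 10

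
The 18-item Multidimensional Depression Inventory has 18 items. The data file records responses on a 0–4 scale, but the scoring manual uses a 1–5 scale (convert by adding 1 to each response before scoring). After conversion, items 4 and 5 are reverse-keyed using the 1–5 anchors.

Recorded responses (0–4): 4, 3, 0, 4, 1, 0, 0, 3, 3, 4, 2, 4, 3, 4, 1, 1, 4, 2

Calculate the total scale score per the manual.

Convert to 1–5: 5, 4, 1, 5, 2, 1, 1, 4, 4, 5, 3, 5, 4, 5, 2, 2, 5, 3
Reverse-coded (reversed = (1+5) − raw = 6 − raw):
  item 4: 6 − 5 = 1
  item 5: 6 − 2 = 4
Scored: 5, 4, 1, 1, 4, 1, 1, 4, 4, 5, 3, 5, 4, 5, 2, 2, 5, 3
Total = 59

59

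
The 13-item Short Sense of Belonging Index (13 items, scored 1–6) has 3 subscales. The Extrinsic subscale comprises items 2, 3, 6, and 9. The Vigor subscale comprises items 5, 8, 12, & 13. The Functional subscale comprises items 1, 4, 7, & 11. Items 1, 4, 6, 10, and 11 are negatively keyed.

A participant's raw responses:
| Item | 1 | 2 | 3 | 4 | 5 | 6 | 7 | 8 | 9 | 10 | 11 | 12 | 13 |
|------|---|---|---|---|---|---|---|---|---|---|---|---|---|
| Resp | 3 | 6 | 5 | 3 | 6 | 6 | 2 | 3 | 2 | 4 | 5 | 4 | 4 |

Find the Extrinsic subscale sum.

14

Extrinsic items: 2, 3, 6, 9.
Of these, item 6 is negatively keyed; reversed = (1+6) − raw = 7 − raw.
  item 2: 6
  item 3: 5
  item 6: 7 − 6 = 1
  item 9: 2
Sum = 6 + 5 + 1 + 2 = 14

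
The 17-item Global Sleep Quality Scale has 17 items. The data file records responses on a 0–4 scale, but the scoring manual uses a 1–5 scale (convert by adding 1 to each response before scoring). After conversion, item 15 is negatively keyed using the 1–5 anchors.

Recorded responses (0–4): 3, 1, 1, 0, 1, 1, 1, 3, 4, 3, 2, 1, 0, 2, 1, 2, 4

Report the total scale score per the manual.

49

Convert to 1–5: 4, 2, 2, 1, 2, 2, 2, 4, 5, 4, 3, 2, 1, 3, 2, 3, 5
Reverse-coded (on a 1–5 scale, reversed = 6 − raw):
  item 15: 6 − 2 = 4
Scored: 4, 2, 2, 1, 2, 2, 2, 4, 5, 4, 3, 2, 1, 3, 4, 3, 5
Total = 49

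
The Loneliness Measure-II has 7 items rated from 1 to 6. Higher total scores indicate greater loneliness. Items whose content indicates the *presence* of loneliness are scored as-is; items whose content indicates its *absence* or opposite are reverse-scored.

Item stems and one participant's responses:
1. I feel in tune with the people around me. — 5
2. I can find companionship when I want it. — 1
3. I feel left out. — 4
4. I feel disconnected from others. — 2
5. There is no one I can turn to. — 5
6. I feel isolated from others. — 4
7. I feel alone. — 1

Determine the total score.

24

Items 1, 2 describe the absence/opposite of loneliness → reverse-score.
on a 1–6 scale, reversed = 7 − raw.
  item 1: 7 − 5 = 2
  item 2: 7 − 1 = 6
  item 3: 4
  item 4: 2
  item 5: 5
  item 6: 4
  item 7: 1
Total = 2 + 6 + 4 + 2 + 5 + 4 + 1 = 24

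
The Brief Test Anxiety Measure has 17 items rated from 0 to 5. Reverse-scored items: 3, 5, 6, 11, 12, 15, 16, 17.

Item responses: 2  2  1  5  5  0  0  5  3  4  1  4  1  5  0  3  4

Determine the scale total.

49

Raw sum = 45. Reverse-scored items: 3, 5, 6, 11, 12, 15, 16, 17; their raw sum = 18.
Each reversal replaces raw with 5 − raw, changing the total by 5 − 2·raw per item.
Total = 45 + 8·5 − 2·18 = 45 + 40 − 36 = 49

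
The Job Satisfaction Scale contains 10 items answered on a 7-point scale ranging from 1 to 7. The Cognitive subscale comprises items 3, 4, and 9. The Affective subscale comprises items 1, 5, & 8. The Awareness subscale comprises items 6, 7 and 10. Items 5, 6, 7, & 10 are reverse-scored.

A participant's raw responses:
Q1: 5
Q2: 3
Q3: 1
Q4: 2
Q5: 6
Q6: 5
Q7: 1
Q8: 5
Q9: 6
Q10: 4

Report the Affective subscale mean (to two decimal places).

4.00

Affective items: 1, 5, 8.
Of these, item 5 is reverse-scored; reverse-coded value = 8 − response.
  item 1: 5
  item 5: 8 − 6 = 2
  item 8: 5
Sum = 5 + 2 + 5 = 12
Mean = 12 / 3 = 4.00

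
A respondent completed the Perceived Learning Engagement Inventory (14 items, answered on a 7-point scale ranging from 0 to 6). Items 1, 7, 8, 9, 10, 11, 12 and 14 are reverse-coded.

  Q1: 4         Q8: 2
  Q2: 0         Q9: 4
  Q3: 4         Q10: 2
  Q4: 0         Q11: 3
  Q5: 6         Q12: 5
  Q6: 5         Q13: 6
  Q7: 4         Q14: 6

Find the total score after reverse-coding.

39

Reverse-coded items use 6 − raw:
  item 1: 6 − 4 = 2
  item 7: 6 − 4 = 2
  item 8: 6 − 2 = 4
  item 9: 6 − 4 = 2
  item 10: 6 − 2 = 4
  item 11: 6 − 3 = 3
  item 12: 6 − 5 = 1
  item 14: 6 − 6 = 0
After reverse-coding: 2, 0, 4, 0, 6, 5, 2, 4, 2, 4, 3, 1, 6, 0
Total = 2 + 0 + 4 + 0 + 6 + 5 + 2 + 4 + 2 + 4 + 3 + 1 + 6 + 0 = 39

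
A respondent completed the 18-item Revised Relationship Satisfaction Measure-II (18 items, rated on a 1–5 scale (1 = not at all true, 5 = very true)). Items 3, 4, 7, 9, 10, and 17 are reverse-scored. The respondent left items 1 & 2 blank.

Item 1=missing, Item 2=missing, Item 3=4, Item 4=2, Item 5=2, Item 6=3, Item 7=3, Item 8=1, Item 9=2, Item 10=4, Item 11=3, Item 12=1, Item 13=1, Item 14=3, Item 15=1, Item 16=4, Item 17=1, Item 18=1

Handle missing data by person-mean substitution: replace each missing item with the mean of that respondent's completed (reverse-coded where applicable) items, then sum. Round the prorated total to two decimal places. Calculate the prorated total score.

45.00

Reverse-coded (reversed = (1+5) − raw = 6 − raw):
  item 3: 6 − 4 = 2
  item 4: 6 − 2 = 4
  item 7: 6 − 3 = 3
  item 9: 6 − 2 = 4
  item 10: 6 − 4 = 2
  item 17: 6 − 1 = 5
Completed scored items (16 of 18): 2, 4, 2, 3, 3, 1, 4, 2, 3, 1, 1, 3, 1, 4, 5, 1; sum = 40.
Person mean = 40 / 16 ≈ 2.5000
Prorated total = (40 / 16) × 18 = 45.00 (to 2 dp)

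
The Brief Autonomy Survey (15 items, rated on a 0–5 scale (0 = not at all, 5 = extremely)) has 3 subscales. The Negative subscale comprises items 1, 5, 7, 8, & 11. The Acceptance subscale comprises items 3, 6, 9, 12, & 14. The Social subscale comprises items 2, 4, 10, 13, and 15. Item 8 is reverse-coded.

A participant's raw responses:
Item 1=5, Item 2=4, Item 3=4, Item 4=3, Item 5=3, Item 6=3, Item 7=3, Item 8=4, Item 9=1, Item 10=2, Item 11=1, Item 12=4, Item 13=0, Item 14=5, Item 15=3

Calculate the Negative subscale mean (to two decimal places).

Negative items: 1, 5, 7, 8, 11.
Of these, item 8 is reverse-coded; reverse-coded value = 5 − response.
  item 1: 5
  item 5: 3
  item 7: 3
  item 8: 5 − 4 = 1
  item 11: 1
Sum = 5 + 3 + 3 + 1 + 1 = 13
Mean = 13 / 5 = 2.60

2.60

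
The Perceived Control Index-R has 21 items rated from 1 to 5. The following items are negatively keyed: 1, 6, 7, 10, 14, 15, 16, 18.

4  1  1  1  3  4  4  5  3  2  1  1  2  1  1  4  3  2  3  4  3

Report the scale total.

Apply reverse scoring (reverse-coded value = 6 − response):
  item 1: 6 − 4 = 2
  item 6: 6 − 4 = 2
  item 7: 6 − 4 = 2
  item 10: 6 − 2 = 4
  item 14: 6 − 1 = 5
  item 15: 6 − 1 = 5
  item 16: 6 − 4 = 2
  item 18: 6 − 2 = 4
Scored responses: 2, 1, 1, 1, 3, 2, 2, 5, 3, 4, 1, 1, 2, 5, 5, 2, 3, 4, 3, 4, 3
Total = 2 + 1 + 1 + 1 + 3 + 2 + 2 + 5 + 3 + 4 + 1 + 1 + 2 + 5 + 5 + 2 + 3 + 4 + 3 + 4 + 3 = 57

57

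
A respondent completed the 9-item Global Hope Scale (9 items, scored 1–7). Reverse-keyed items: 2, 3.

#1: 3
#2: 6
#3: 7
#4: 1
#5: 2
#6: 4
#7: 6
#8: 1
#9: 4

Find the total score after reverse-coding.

24

Reverse-coded items (reversed = (1+7) − raw = 8 − raw):
  item 2: 8 − 6 = 2
  item 3: 8 − 7 = 1
Scored responses: 3, 2, 1, 1, 2, 4, 6, 1, 4
Total = 3 + 2 + 1 + 1 + 2 + 4 + 6 + 1 + 4 = 24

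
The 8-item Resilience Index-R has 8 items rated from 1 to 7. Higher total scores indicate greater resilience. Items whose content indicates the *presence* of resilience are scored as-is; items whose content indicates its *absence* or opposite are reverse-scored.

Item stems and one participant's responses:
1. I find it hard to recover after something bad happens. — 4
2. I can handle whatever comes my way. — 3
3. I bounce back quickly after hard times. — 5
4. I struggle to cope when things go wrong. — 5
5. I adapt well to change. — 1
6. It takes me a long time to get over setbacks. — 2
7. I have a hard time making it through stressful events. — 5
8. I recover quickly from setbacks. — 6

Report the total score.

Items 1, 4, 6, 7 describe the absence/opposite of resilience → reverse-score.
on a 1–7 scale, reversed = 8 − raw.
  item 1: 8 − 4 = 4
  item 2: 3
  item 3: 5
  item 4: 8 − 5 = 3
  item 5: 1
  item 6: 8 − 2 = 6
  item 7: 8 − 5 = 3
  item 8: 6
Total = 4 + 3 + 5 + 3 + 1 + 6 + 3 + 6 = 31

31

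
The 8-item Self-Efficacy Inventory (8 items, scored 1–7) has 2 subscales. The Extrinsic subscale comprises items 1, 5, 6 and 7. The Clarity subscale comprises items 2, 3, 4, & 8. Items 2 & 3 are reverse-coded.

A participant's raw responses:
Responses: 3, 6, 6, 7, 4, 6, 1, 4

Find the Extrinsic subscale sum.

Extrinsic items: 1, 5, 6, 7.
  item 1: 3
  item 5: 4
  item 6: 6
  item 7: 1
Sum = 3 + 4 + 6 + 1 = 14

14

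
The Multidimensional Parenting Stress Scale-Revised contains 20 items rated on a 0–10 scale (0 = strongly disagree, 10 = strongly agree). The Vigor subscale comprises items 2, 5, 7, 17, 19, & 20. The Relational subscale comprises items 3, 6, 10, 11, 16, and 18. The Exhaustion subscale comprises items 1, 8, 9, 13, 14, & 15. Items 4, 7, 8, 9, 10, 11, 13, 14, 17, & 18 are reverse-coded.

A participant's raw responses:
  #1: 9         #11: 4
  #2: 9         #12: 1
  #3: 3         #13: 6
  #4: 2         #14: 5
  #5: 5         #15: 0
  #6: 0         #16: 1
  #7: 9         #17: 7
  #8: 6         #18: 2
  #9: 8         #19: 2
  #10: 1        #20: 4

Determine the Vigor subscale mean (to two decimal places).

Vigor items: 2, 5, 7, 17, 19, 20.
Of these, items 7 & 17 are reverse-coded; on a 0–10 scale, reversed = 10 − raw.
  item 2: 9
  item 5: 5
  item 7: 10 − 9 = 1
  item 17: 10 − 7 = 3
  item 19: 2
  item 20: 4
Sum = 9 + 5 + 1 + 3 + 2 + 4 = 24
Mean = 24 / 6 = 4.00

4.00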